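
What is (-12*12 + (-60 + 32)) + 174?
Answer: 2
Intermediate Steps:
(-12*12 + (-60 + 32)) + 174 = (-144 - 28) + 174 = -172 + 174 = 2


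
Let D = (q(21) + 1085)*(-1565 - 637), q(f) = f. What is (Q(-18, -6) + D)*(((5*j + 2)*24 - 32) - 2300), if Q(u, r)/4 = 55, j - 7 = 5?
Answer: 2055302048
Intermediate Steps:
j = 12 (j = 7 + 5 = 12)
Q(u, r) = 220 (Q(u, r) = 4*55 = 220)
D = -2435412 (D = (21 + 1085)*(-1565 - 637) = 1106*(-2202) = -2435412)
(Q(-18, -6) + D)*(((5*j + 2)*24 - 32) - 2300) = (220 - 2435412)*(((5*12 + 2)*24 - 32) - 2300) = -2435192*(((60 + 2)*24 - 32) - 2300) = -2435192*((62*24 - 32) - 2300) = -2435192*((1488 - 32) - 2300) = -2435192*(1456 - 2300) = -2435192*(-844) = 2055302048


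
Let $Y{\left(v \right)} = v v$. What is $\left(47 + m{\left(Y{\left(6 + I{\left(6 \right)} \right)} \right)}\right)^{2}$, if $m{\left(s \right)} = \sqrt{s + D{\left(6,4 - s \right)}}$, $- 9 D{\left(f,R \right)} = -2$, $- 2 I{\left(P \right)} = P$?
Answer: $\frac{\left(141 + \sqrt{83}\right)^{2}}{9} \approx 2503.7$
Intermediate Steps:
$I{\left(P \right)} = - \frac{P}{2}$
$D{\left(f,R \right)} = \frac{2}{9}$ ($D{\left(f,R \right)} = \left(- \frac{1}{9}\right) \left(-2\right) = \frac{2}{9}$)
$Y{\left(v \right)} = v^{2}$
$m{\left(s \right)} = \sqrt{\frac{2}{9} + s}$ ($m{\left(s \right)} = \sqrt{s + \frac{2}{9}} = \sqrt{\frac{2}{9} + s}$)
$\left(47 + m{\left(Y{\left(6 + I{\left(6 \right)} \right)} \right)}\right)^{2} = \left(47 + \frac{\sqrt{2 + 9 \left(6 - 3\right)^{2}}}{3}\right)^{2} = \left(47 + \frac{\sqrt{2 + 9 \cdot 3^{2}}}{3}\right)^{2} = \left(47 + \frac{\sqrt{2 + 9 \cdot 9}}{3}\right)^{2} = \left(47 + \frac{\sqrt{2 + 81}}{3}\right)^{2} = \left(47 + \frac{\sqrt{83}}{3}\right)^{2}$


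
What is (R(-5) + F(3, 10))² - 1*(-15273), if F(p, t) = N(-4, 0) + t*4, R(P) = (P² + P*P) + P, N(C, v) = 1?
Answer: 22669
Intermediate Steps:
R(P) = P + 2*P² (R(P) = (P² + P²) + P = 2*P² + P = P + 2*P²)
F(p, t) = 1 + 4*t (F(p, t) = 1 + t*4 = 1 + 4*t)
(R(-5) + F(3, 10))² - 1*(-15273) = (-5*(1 + 2*(-5)) + (1 + 4*10))² - 1*(-15273) = (-5*(1 - 10) + (1 + 40))² + 15273 = (-5*(-9) + 41)² + 15273 = (45 + 41)² + 15273 = 86² + 15273 = 7396 + 15273 = 22669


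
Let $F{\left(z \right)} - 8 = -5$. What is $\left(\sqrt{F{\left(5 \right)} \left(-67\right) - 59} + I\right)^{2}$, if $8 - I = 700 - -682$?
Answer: $1887616 - 5496 i \sqrt{65} \approx 1.8876 \cdot 10^{6} - 44310.0 i$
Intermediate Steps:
$F{\left(z \right)} = 3$ ($F{\left(z \right)} = 8 - 5 = 3$)
$I = -1374$ ($I = 8 - \left(700 - -682\right) = 8 - \left(700 + 682\right) = 8 - 1382 = -1374$)
$\left(\sqrt{F{\left(5 \right)} \left(-67\right) - 59} + I\right)^{2} = \left(\sqrt{3 \left(-67\right) - 59} - 1374\right)^{2} = \left(\sqrt{-201 - 59} - 1374\right)^{2} = \left(\sqrt{-260} - 1374\right)^{2} = \left(2 i \sqrt{65} - 1374\right)^{2} = \left(-1374 + 2 i \sqrt{65}\right)^{2}$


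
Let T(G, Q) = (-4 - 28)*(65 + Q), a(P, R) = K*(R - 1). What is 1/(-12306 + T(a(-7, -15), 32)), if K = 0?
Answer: -1/15410 ≈ -6.4893e-5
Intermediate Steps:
a(P, R) = 0 (a(P, R) = 0*(R - 1) = 0*(-1 + R) = 0)
T(G, Q) = -2080 - 32*Q (T(G, Q) = -32*(65 + Q) = -2080 - 32*Q)
1/(-12306 + T(a(-7, -15), 32)) = 1/(-12306 + (-2080 - 32*32)) = 1/(-12306 + (-2080 - 1024)) = 1/(-12306 - 3104) = 1/(-15410) = -1/15410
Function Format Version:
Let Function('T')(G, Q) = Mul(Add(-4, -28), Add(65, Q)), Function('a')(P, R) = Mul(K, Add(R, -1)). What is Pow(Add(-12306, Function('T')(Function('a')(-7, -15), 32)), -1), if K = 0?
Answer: Rational(-1, 15410) ≈ -6.4893e-5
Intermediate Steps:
Function('a')(P, R) = 0 (Function('a')(P, R) = Mul(0, Add(R, -1)) = Mul(0, Add(-1, R)) = 0)
Function('T')(G, Q) = Add(-2080, Mul(-32, Q)) (Function('T')(G, Q) = Mul(-32, Add(65, Q)) = Add(-2080, Mul(-32, Q)))
Pow(Add(-12306, Function('T')(Function('a')(-7, -15), 32)), -1) = Pow(Add(-12306, Add(-2080, Mul(-32, 32))), -1) = Pow(Add(-12306, Add(-2080, -1024)), -1) = Pow(Add(-12306, -3104), -1) = Pow(-15410, -1) = Rational(-1, 15410)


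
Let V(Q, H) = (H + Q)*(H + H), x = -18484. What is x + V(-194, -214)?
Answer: 156140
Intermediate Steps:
V(Q, H) = 2*H*(H + Q) (V(Q, H) = (H + Q)*(2*H) = 2*H*(H + Q))
x + V(-194, -214) = -18484 + 2*(-214)*(-214 - 194) = -18484 + 2*(-214)*(-408) = -18484 + 174624 = 156140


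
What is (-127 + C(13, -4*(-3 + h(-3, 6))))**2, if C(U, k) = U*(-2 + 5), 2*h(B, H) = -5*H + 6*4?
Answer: 7744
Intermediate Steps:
h(B, H) = 12 - 5*H/2 (h(B, H) = (-5*H + 6*4)/2 = (-5*H + 24)/2 = (24 - 5*H)/2 = 12 - 5*H/2)
C(U, k) = 3*U (C(U, k) = U*3 = 3*U)
(-127 + C(13, -4*(-3 + h(-3, 6))))**2 = (-127 + 3*13)**2 = (-127 + 39)**2 = (-88)**2 = 7744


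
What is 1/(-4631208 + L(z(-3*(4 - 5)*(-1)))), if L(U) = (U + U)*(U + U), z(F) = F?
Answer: -1/4631172 ≈ -2.1593e-7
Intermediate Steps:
L(U) = 4*U² (L(U) = (2*U)*(2*U) = 4*U²)
1/(-4631208 + L(z(-3*(4 - 5)*(-1)))) = 1/(-4631208 + 4*(-3*(4 - 5)*(-1))²) = 1/(-4631208 + 4*(-3*(-1)*(-1))²) = 1/(-4631208 + 4*(3*(-1))²) = 1/(-4631208 + 4*(-3)²) = 1/(-4631208 + 4*9) = 1/(-4631208 + 36) = 1/(-4631172) = -1/4631172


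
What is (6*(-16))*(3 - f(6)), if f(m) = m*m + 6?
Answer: 3744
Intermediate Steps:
f(m) = 6 + m**2 (f(m) = m**2 + 6 = 6 + m**2)
(6*(-16))*(3 - f(6)) = (6*(-16))*(3 - (6 + 6**2)) = -96*(3 - (6 + 36)) = -96*(3 - 1*42) = -96*(3 - 42) = -96*(-39) = 3744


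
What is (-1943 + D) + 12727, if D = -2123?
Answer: 8661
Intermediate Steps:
(-1943 + D) + 12727 = (-1943 - 2123) + 12727 = -4066 + 12727 = 8661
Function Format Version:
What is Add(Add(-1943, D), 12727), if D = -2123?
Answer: 8661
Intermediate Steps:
Add(Add(-1943, D), 12727) = Add(Add(-1943, -2123), 12727) = Add(-4066, 12727) = 8661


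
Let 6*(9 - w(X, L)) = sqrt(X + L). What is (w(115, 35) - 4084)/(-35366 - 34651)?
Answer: 4075/70017 + 5*sqrt(6)/420102 ≈ 0.058229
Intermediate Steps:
w(X, L) = 9 - sqrt(L + X)/6 (w(X, L) = 9 - sqrt(X + L)/6 = 9 - sqrt(L + X)/6)
(w(115, 35) - 4084)/(-35366 - 34651) = ((9 - sqrt(35 + 115)/6) - 4084)/(-35366 - 34651) = ((9 - 5*sqrt(6)/6) - 4084)/(-70017) = ((9 - 5*sqrt(6)/6) - 4084)*(-1/70017) = (-4075 - 5*sqrt(6)/6)*(-1/70017) = 4075/70017 + 5*sqrt(6)/420102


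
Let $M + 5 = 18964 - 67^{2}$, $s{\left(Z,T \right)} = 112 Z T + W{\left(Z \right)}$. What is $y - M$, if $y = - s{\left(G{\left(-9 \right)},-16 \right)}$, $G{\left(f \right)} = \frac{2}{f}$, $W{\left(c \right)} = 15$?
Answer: $- \frac{133949}{9} \approx -14883.0$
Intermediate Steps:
$s{\left(Z,T \right)} = 15 + 112 T Z$ ($s{\left(Z,T \right)} = 112 Z T + 15 = 112 T Z + 15 = 15 + 112 T Z$)
$y = - \frac{3719}{9}$ ($y = - (15 + 112 \left(-16\right) \frac{2}{-9}) = - (15 + 112 \left(-16\right) 2 \left(- \frac{1}{9}\right)) = - (15 + 112 \left(-16\right) \left(- \frac{2}{9}\right)) = - (15 + \frac{3584}{9}) = \left(-1\right) \frac{3719}{9} = - \frac{3719}{9} \approx -413.22$)
$M = 14470$ ($M = -5 + \left(18964 - 67^{2}\right) = -5 + \left(18964 - 4489\right) = -5 + 14475 = 14470$)
$y - M = - \frac{3719}{9} - 14470 = - \frac{133949}{9}$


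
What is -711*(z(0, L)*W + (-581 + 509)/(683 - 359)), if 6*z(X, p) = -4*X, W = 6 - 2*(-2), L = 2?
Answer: 158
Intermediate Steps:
W = 10 (W = 6 + 4 = 10)
z(X, p) = -2*X/3 (z(X, p) = (-4*X)/6 = -2*X/3)
-711*(z(0, L)*W + (-581 + 509)/(683 - 359)) = -711*(-⅔*0*10 + (-581 + 509)/(683 - 359)) = -711*(0*10 - 72/324) = -711*(0 - 72*1/324) = -711*(0 - 2/9) = -711*(-2/9) = 158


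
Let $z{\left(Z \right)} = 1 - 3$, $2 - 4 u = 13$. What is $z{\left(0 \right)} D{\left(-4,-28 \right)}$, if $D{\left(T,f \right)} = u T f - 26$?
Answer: $668$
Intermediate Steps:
$u = - \frac{11}{4}$ ($u = \frac{1}{2} - \frac{13}{4} = - \frac{11}{4} \approx -2.75$)
$z{\left(Z \right)} = -2$
$D{\left(T,f \right)} = -26 - \frac{11 T f}{4}$ ($D{\left(T,f \right)} = - \frac{11 T}{4} f - 26 = - \frac{11 T f}{4} - 26 = -26 - \frac{11 T f}{4}$)
$z{\left(0 \right)} D{\left(-4,-28 \right)} = - 2 \left(-26 - \left(-11\right) \left(-28\right)\right) = - 2 \left(-26 - 308\right) = \left(-2\right) \left(-334\right) = 668$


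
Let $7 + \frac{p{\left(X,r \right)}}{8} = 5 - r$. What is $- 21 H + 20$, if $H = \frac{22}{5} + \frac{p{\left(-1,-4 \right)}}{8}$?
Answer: $- \frac{572}{5} \approx -114.4$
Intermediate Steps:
$p{\left(X,r \right)} = -16 - 8 r$ ($p{\left(X,r \right)} = -56 + 8 \left(5 - r\right) = -56 - \left(-40 + 8 r\right) = -16 - 8 r$)
$H = \frac{32}{5}$ ($H = \frac{22}{5} + \frac{-16 - -32}{8} = 22 \cdot \frac{1}{5} + \left(-16 + 32\right) \frac{1}{8} = \frac{22}{5} + 16 \cdot \frac{1}{8} = \frac{22}{5} + 2 = \frac{32}{5} \approx 6.4$)
$- 21 H + 20 = \left(-21\right) \frac{32}{5} + 20 = - \frac{672}{5} + 20 = - \frac{572}{5}$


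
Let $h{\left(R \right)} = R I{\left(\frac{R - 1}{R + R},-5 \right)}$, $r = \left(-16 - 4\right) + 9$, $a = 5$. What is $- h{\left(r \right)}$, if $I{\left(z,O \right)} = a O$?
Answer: $-275$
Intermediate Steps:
$I{\left(z,O \right)} = 5 O$
$r = -11$ ($r = -20 + 9 = -11$)
$h{\left(R \right)} = - 25 R$ ($h{\left(R \right)} = R 5 \left(-5\right) = R \left(-25\right) = - 25 R$)
$- h{\left(r \right)} = - \left(-25\right) \left(-11\right) = \left(-1\right) 275 = -275$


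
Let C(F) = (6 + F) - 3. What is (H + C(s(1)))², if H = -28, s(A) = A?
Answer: 576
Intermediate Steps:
C(F) = 3 + F
(H + C(s(1)))² = (-28 + (3 + 1))² = (-28 + 4)² = (-24)² = 576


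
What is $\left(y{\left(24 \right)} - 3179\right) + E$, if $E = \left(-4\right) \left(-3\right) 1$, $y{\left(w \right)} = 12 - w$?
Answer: $-3179$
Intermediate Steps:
$E = 12$ ($E = 12 \cdot 1 = 12$)
$\left(y{\left(24 \right)} - 3179\right) + E = \left(\left(12 - 24\right) - 3179\right) + 12 = \left(-12 - 3179\right) + 12 = -3191 + 12 = -3179$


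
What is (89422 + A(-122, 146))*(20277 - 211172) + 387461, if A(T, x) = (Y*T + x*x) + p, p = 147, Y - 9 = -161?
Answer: -24706961494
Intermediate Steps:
Y = -152 (Y = 9 - 161 = -152)
A(T, x) = 147 + x² - 152*T (A(T, x) = (-152*T + x*x) + 147 = (-152*T + x²) + 147 = (x² - 152*T) + 147 = 147 + x² - 152*T)
(89422 + A(-122, 146))*(20277 - 211172) + 387461 = (89422 + (147 + 146² - 152*(-122)))*(20277 - 211172) + 387461 = (89422 + (147 + 21316 + 18544))*(-190895) + 387461 = (89422 + 40007)*(-190895) + 387461 = 129429*(-190895) + 387461 = -24707348955 + 387461 = -24706961494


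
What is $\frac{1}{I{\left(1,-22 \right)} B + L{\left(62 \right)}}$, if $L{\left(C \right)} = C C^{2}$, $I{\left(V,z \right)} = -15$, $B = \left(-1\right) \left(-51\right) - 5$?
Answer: $\frac{1}{237638} \approx 4.2081 \cdot 10^{-6}$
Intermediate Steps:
$B = 46$ ($B = 51 - 5 = 46$)
$L{\left(C \right)} = C^{3}$
$\frac{1}{I{\left(1,-22 \right)} B + L{\left(62 \right)}} = \frac{1}{\left(-15\right) 46 + 62^{3}} = \frac{1}{-690 + 238328} = \frac{1}{237638}$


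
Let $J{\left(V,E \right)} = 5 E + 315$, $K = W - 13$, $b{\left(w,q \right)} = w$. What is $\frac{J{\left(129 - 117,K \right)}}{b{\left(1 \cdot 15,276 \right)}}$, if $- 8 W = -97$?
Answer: $\frac{497}{24} \approx 20.708$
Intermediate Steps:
$W = \frac{97}{8}$ ($W = \left(- \frac{1}{8}\right) \left(-97\right) = \frac{97}{8} \approx 12.125$)
$K = - \frac{7}{8}$ ($K = \frac{97}{8} - 13 = - \frac{7}{8} \approx -0.875$)
$J{\left(V,E \right)} = 315 + 5 E$
$\frac{J{\left(129 - 117,K \right)}}{b{\left(1 \cdot 15,276 \right)}} = \frac{315 + 5 \left(- \frac{7}{8}\right)}{1 \cdot 15} = \frac{315 - \frac{35}{8}}{15} = \frac{2485}{8} \cdot \frac{1}{15} = \frac{497}{24}$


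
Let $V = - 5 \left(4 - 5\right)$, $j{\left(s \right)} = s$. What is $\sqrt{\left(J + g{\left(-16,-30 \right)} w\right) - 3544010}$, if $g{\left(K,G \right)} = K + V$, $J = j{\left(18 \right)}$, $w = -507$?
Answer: $i \sqrt{3538415} \approx 1881.1 i$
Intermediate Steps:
$V = 5$ ($V = \left(-5\right) \left(-1\right) = 5$)
$J = 18$
$g{\left(K,G \right)} = 5 + K$ ($g{\left(K,G \right)} = K + 5 = 5 + K$)
$\sqrt{\left(J + g{\left(-16,-30 \right)} w\right) - 3544010} = \sqrt{\left(18 + \left(5 - 16\right) \left(-507\right)\right) - 3544010} = \sqrt{\left(18 - -5577\right) - 3544010} = \sqrt{\left(18 + 5577\right) - 3544010} = \sqrt{5595 - 3544010} = \sqrt{-3538415} = i \sqrt{3538415}$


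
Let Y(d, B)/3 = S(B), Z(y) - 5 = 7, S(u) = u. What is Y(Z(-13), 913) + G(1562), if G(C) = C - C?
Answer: 2739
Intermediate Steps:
Z(y) = 12 (Z(y) = 5 + 7 = 12)
Y(d, B) = 3*B
G(C) = 0
Y(Z(-13), 913) + G(1562) = 3*913 + 0 = 2739 + 0 = 2739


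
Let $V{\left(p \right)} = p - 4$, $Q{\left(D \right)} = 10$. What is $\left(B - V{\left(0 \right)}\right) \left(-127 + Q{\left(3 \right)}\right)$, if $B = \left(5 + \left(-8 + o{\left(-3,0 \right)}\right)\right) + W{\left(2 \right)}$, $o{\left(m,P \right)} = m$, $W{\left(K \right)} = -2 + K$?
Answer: $234$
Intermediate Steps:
$V{\left(p \right)} = -4 + p$
$B = -6$ ($B = \left(5 - 11\right) + \left(-2 + 2\right) = \left(5 - 11\right) + 0 = -6 + 0 = -6$)
$\left(B - V{\left(0 \right)}\right) \left(-127 + Q{\left(3 \right)}\right) = \left(-6 - \left(-4 + 0\right)\right) \left(-127 + 10\right) = \left(-6 - -4\right) \left(-117\right) = \left(-6 + 4\right) \left(-117\right) = \left(-2\right) \left(-117\right) = 234$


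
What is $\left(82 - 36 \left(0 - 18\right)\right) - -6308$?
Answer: $7038$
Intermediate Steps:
$\left(82 - 36 \left(0 - 18\right)\right) - -6308 = \left(82 - 36 \left(0 - 18\right)\right) + 6308 = \left(82 - -648\right) + 6308 = \left(82 + 648\right) + 6308 = 730 + 6308 = 7038$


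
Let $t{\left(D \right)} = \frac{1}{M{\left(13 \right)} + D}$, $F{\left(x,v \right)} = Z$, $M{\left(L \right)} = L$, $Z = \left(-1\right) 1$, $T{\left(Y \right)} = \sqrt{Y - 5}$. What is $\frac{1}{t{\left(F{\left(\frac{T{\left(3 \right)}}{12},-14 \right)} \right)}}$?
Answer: $12$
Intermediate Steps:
$T{\left(Y \right)} = \sqrt{-5 + Y}$
$Z = -1$
$F{\left(x,v \right)} = -1$
$t{\left(D \right)} = \frac{1}{13 + D}$
$\frac{1}{t{\left(F{\left(\frac{T{\left(3 \right)}}{12},-14 \right)} \right)}} = \frac{1}{\frac{1}{13 - 1}} = \frac{1}{\frac{1}{12}} = 12$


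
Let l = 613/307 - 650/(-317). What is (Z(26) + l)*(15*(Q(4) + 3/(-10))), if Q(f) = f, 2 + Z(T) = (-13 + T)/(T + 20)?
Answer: 1157715015/8953348 ≈ 129.31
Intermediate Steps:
Z(T) = -2 + (-13 + T)/(20 + T) (Z(T) = -2 + (-13 + T)/(T + 20) = -2 + (-13 + T)/(20 + T))
l = 393871/97319 (l = 613*(1/307) - 650*(-1/317) = 613/307 + 650/317 = 393871/97319 ≈ 4.0472)
(Z(26) + l)*(15*(Q(4) + 3/(-10))) = ((-53 - 1*26)/(20 + 26) + 393871/97319)*(15*(4 + 3/(-10))) = ((-53 - 26)/46 + 393871/97319)*(15*(4 + 3*(-1/10))) = ((1/46)*(-79) + 393871/97319)*(15*(4 - 3/10)) = (-79/46 + 393871/97319)*(15*(37/10)) = (10429865/4476674)*(111/2) = 1157715015/8953348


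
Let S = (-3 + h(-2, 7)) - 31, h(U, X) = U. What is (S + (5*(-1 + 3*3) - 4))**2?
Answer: 0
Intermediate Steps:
S = -36 (S = (-3 - 2) - 31 = -5 - 31 = -36)
(S + (5*(-1 + 3*3) - 4))**2 = (-36 + (5*(-1 + 3*3) - 4))**2 = (-36 + (5*(-1 + 9) - 4))**2 = (-36 + (5*8 - 4))**2 = (-36 + (40 - 4))**2 = (-36 + 36)**2 = 0**2 = 0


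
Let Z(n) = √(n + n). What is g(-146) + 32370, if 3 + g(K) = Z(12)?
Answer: 32367 + 2*√6 ≈ 32372.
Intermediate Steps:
Z(n) = √2*√n (Z(n) = √(2*n) = √2*√n)
g(K) = -3 + 2*√6 (g(K) = -3 + √2*√12 = -3 + √2*(2*√3) = -3 + 2*√6)
g(-146) + 32370 = (-3 + 2*√6) + 32370 = 32367 + 2*√6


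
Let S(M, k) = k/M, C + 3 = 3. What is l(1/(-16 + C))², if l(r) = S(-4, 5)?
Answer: 25/16 ≈ 1.5625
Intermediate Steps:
C = 0 (C = -3 + 3 = 0)
l(r) = -5/4 (l(r) = 5/(-4) = 5*(-¼) = -5/4)
l(1/(-16 + C))² = (-5/4)² = 25/16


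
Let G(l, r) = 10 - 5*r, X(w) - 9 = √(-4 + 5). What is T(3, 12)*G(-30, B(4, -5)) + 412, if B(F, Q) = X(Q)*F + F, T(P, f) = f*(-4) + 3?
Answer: 9862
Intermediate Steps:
X(w) = 10 (X(w) = 9 + √(-4 + 5) = 9 + √1 = 9 + 1 = 10)
T(P, f) = 3 - 4*f (T(P, f) = -4*f + 3 = 3 - 4*f)
B(F, Q) = 11*F (B(F, Q) = 10*F + F = 11*F)
T(3, 12)*G(-30, B(4, -5)) + 412 = (3 - 4*12)*(10 - 55*4) + 412 = (3 - 48)*(10 - 5*44) + 412 = -45*(10 - 220) + 412 = -45*(-210) + 412 = 9450 + 412 = 9862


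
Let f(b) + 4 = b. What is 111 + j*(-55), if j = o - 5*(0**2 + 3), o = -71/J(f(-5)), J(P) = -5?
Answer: 155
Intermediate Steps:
f(b) = -4 + b
o = 71/5 (o = -71/(-5) = -71*(-1/5) = 71/5 ≈ 14.200)
j = -4/5 (j = 71/5 - 5*(0**2 + 3) = 71/5 - 5*(0 + 3) = 71/5 - 5*3 = 71/5 - 1*15 = 71/5 - 15 = -4/5 ≈ -0.80000)
111 + j*(-55) = 111 - 4/5*(-55) = 111 + 44 = 155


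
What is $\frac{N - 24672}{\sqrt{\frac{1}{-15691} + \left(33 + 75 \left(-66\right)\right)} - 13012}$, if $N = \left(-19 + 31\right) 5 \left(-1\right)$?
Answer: $\frac{631195549218}{332094250519} + \frac{6183 i \sqrt{302650549942}}{332094250519} \approx 1.9007 + 0.010243 i$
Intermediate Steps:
$N = -60$ ($N = 12 \left(-5\right) = -60$)
$\frac{N - 24672}{\sqrt{\frac{1}{-15691} + \left(33 + 75 \left(-66\right)\right)} - 13012} = \frac{-60 - 24672}{\sqrt{\frac{1}{-15691} + \left(33 + 75 \left(-66\right)\right)} - 13012} = - \frac{24732}{\sqrt{- \frac{1}{15691} + \left(33 - 4950\right)} - 13012} = - \frac{24732}{\sqrt{- \frac{1}{15691} - 4917} - 13012} = - \frac{24732}{\sqrt{- \frac{77152648}{15691}} - 13012} = - \frac{24732}{\frac{2 i \sqrt{302650549942}}{15691} - 13012} = - \frac{24732}{-13012 + \frac{2 i \sqrt{302650549942}}{15691}}$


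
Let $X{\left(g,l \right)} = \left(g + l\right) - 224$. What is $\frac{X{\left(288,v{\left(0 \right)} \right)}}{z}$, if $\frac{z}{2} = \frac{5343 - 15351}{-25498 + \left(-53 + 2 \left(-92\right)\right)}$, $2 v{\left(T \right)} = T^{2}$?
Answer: $\frac{102940}{1251} \approx 82.286$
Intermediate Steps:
$v{\left(T \right)} = \frac{T^{2}}{2}$
$X{\left(g,l \right)} = -224 + g + l$
$z = \frac{20016}{25735}$ ($z = 2 \frac{5343 - 15351}{-25498 + \left(-53 + 2 \left(-92\right)\right)} = 2 \left(- \frac{10008}{-25498 - 237}\right) = 2 \left(- \frac{10008}{-25735}\right) = 2 \left(\left(-10008\right) \left(- \frac{1}{25735}\right)\right) = 2 \cdot \frac{10008}{25735} = \frac{20016}{25735} \approx 0.77777$)
$\frac{X{\left(288,v{\left(0 \right)} \right)}}{z} = \frac{-224 + 288 + \frac{0^{2}}{2}}{\frac{20016}{25735}} = \left(-224 + 288 + \frac{1}{2} \cdot 0\right) \frac{25735}{20016} = \left(-224 + 288 + 0\right) \frac{25735}{20016} = 64 \cdot \frac{25735}{20016} = \frac{102940}{1251}$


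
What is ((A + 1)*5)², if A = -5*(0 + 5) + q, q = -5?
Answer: 21025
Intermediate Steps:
A = -30 (A = -5*(0 + 5) - 5 = -5*5 - 5 = -25 - 5 = -30)
((A + 1)*5)² = ((-30 + 1)*5)² = (-29*5)² = (-145)² = 21025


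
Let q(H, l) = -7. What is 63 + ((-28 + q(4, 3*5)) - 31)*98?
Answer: -6405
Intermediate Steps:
63 + ((-28 + q(4, 3*5)) - 31)*98 = 63 + ((-28 - 7) - 31)*98 = 63 + (-35 - 31)*98 = 63 - 66*98 = 63 - 6468 = -6405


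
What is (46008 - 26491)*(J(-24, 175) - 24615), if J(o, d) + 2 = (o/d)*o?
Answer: -84067506283/175 ≈ -4.8039e+8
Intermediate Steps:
J(o, d) = -2 + o²/d (J(o, d) = -2 + (o/d)*o = -2 + o²/d)
(46008 - 26491)*(J(-24, 175) - 24615) = (46008 - 26491)*((-2 + (-24)²/175) - 24615) = 19517*((-2 + (1/175)*576) - 24615) = 19517*((-2 + 576/175) - 24615) = 19517*(226/175 - 24615) = 19517*(-4307399/175) = -84067506283/175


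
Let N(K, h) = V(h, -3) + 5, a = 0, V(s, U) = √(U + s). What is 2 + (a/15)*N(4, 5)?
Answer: 2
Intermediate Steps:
N(K, h) = 5 + √(-3 + h) (N(K, h) = √(-3 + h) + 5 = 5 + √(-3 + h))
2 + (a/15)*N(4, 5) = 2 + (0/15)*(5 + √(-3 + 5)) = 2 + (0*(1/15))*(5 + √2) = 2 + 0*(5 + √2) = 2 + 0 = 2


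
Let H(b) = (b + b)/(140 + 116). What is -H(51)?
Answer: -51/128 ≈ -0.39844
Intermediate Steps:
H(b) = b/128 (H(b) = (2*b)/256 = (2*b)*(1/256) = b/128)
-H(51) = -51/128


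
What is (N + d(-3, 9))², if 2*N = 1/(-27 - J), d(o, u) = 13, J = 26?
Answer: 1896129/11236 ≈ 168.75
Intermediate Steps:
N = -1/106 (N = 1/(2*(-27 - 1*26)) = 1/(2*(-27 - 26)) = (½)/(-53) = (½)*(-1/53) = -1/106 ≈ -0.0094340)
(N + d(-3, 9))² = (-1/106 + 13)² = (1377/106)² = 1896129/11236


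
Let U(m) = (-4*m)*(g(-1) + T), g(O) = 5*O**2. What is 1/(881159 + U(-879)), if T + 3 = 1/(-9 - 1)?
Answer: 5/4439197 ≈ 1.1263e-6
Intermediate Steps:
T = -31/10 (T = -3 + 1/(-9 - 1) = -3 + 1/(-10) = -3 - 1/10 = -31/10 ≈ -3.1000)
U(m) = -38*m/5 (U(m) = (-4*m)*(5*(-1)**2 - 31/10) = (-4*m)*(5*1 - 31/10) = (-4*m)*(5 - 31/10) = -4*m*(19/10) = -38*m/5)
1/(881159 + U(-879)) = 1/(881159 - 38/5*(-879)) = 1/(881159 + 33402/5) = 1/(4439197/5) = 5/4439197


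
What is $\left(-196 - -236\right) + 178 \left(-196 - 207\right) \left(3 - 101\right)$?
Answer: $7029972$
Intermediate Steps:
$\left(-196 - -236\right) + 178 \left(-196 - 207\right) \left(3 - 101\right) = \left(-196 + 236\right) + 178 \left(\left(-403\right) \left(-98\right)\right) = 40 + 178 \cdot 39494 = 40 + 7029932 = 7029972$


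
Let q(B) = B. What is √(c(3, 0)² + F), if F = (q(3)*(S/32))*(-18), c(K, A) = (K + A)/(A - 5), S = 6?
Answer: 3*I*√434/20 ≈ 3.1249*I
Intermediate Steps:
c(K, A) = (A + K)/(-5 + A)
F = -81/8 (F = (3*(6/32))*(-18) = (3*(6*(1/32)))*(-18) = (3*(3/16))*(-18) = (9/16)*(-18) = -81/8 ≈ -10.125)
√(c(3, 0)² + F) = √(((0 + 3)/(-5 + 0))² - 81/8) = √((3/(-5))² - 81/8) = √((-⅕*3)² - 81/8) = √((-⅗)² - 81/8) = √(9/25 - 81/8) = √(-1953/200) = 3*I*√434/20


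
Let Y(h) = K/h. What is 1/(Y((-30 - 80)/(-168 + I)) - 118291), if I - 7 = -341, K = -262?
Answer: -55/6571767 ≈ -8.3691e-6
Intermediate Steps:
I = -334 (I = 7 - 341 = -334)
Y(h) = -262/h
1/(Y((-30 - 80)/(-168 + I)) - 118291) = 1/(-262*(-168 - 334)/(-30 - 80) - 118291) = 1/(-262/((-110/(-502))) - 118291) = 1/(-262/((-110*(-1/502))) - 118291) = 1/(-262/55/251 - 118291) = 1/(-262*251/55 - 118291) = 1/(-65762/55 - 118291) = 1/(-6571767/55) = -55/6571767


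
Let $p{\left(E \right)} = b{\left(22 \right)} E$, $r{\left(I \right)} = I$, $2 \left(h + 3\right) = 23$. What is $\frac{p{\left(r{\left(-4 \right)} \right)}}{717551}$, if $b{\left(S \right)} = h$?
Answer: $- \frac{34}{717551} \approx -4.7383 \cdot 10^{-5}$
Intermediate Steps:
$h = \frac{17}{2}$ ($h = -3 + \frac{1}{2} \cdot 23 = -3 + \frac{23}{2} = \frac{17}{2} \approx 8.5$)
$b{\left(S \right)} = \frac{17}{2}$
$p{\left(E \right)} = \frac{17 E}{2}$
$\frac{p{\left(r{\left(-4 \right)} \right)}}{717551} = \frac{\frac{17}{2} \left(-4\right)}{717551} = \left(-34\right) \frac{1}{717551} = - \frac{34}{717551}$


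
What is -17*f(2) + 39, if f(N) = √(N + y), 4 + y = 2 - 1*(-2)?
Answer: 39 - 17*√2 ≈ 14.958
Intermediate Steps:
y = 0 (y = -4 + (2 - 1*(-2)) = -4 + (2 + 2) = -4 + 4 = 0)
f(N) = √N (f(N) = √(N + 0) = √N)
-17*f(2) + 39 = -17*√2 + 39 = 39 - 17*√2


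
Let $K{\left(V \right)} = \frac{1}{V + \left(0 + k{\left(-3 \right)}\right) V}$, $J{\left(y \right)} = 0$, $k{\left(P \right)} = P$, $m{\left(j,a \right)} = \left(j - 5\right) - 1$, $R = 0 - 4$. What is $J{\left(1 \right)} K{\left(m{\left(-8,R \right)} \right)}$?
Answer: $0$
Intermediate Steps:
$R = -4$ ($R = 0 - 4 = -4$)
$m{\left(j,a \right)} = -6 + j$ ($m{\left(j,a \right)} = \left(-5 + j\right) - 1 = -6 + j$)
$K{\left(V \right)} = - \frac{1}{2 V}$ ($K{\left(V \right)} = \frac{1}{V + \left(0 - 3\right) V} = \frac{1}{V - 3 V} = \frac{1}{\left(-2\right) V} = - \frac{1}{2 V}$)
$J{\left(1 \right)} K{\left(m{\left(-8,R \right)} \right)} = 0 \left(- \frac{1}{2 \left(-6 - 8\right)}\right) = 0 \left(- \frac{1}{2 \left(-14\right)}\right) = 0 \left(\left(- \frac{1}{2}\right) \left(- \frac{1}{14}\right)\right) = 0 \cdot \frac{1}{28} = 0$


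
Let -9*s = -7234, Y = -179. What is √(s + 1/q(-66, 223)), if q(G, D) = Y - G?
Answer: √92369929/339 ≈ 28.351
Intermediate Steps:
s = 7234/9 (s = -⅑*(-7234) = 7234/9 ≈ 803.78)
q(G, D) = -179 - G
√(s + 1/q(-66, 223)) = √(7234/9 + 1/(-179 - 1*(-66))) = √(7234/9 + 1/(-179 + 66)) = √(7234/9 + 1/(-113)) = √(7234/9 - 1/113) = √(817433/1017) = √92369929/339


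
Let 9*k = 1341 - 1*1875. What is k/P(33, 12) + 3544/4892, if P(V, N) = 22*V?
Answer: 856007/1331847 ≈ 0.64272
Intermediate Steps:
k = -178/3 (k = (1341 - 1*1875)/9 = (1341 - 1875)/9 = (1/9)*(-534) = -178/3 ≈ -59.333)
k/P(33, 12) + 3544/4892 = -178/(3*(22*33)) + 3544/4892 = -178/3/726 + 3544*(1/4892) = -178/3*1/726 + 886/1223 = -89/1089 + 886/1223 = 856007/1331847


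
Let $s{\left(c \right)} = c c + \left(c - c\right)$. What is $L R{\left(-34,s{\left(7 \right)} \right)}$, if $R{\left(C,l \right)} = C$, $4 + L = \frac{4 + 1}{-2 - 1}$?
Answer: $\frac{578}{3} \approx 192.67$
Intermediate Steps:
$L = - \frac{17}{3}$ ($L = -4 + \frac{4 + 1}{-2 - 1} = -4 + \frac{5}{-3} = -4 + 5 \left(- \frac{1}{3}\right) = -4 - \frac{5}{3} = - \frac{17}{3} \approx -5.6667$)
$s{\left(c \right)} = c^{2}$ ($s{\left(c \right)} = c^{2} + 0 = c^{2}$)
$L R{\left(-34,s{\left(7 \right)} \right)} = \left(- \frac{17}{3}\right) \left(-34\right) = \frac{578}{3}$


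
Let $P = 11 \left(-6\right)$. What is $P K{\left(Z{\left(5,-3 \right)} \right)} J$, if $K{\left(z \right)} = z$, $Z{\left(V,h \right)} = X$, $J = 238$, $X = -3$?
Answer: $47124$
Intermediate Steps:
$P = -66$
$Z{\left(V,h \right)} = -3$
$P K{\left(Z{\left(5,-3 \right)} \right)} J = \left(-66\right) \left(-3\right) 238 = 198 \cdot 238 = 47124$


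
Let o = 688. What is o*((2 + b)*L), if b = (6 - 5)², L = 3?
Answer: 6192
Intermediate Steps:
b = 1 (b = 1² = 1)
o*((2 + b)*L) = 688*((2 + 1)*3) = 688*(3*3) = 688*9 = 6192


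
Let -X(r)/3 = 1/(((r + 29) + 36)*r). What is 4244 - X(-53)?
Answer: 899727/212 ≈ 4244.0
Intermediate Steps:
X(r) = -3/(r*(65 + r)) (X(r) = -3/(((r + 29) + 36)*r) = -3/(((29 + r) + 36)*r) = -3/((65 + r)*r) = -3/(r*(65 + r)))
4244 - X(-53) = 4244 - (-3)/((-53)*(65 - 53)) = 4244 - (-3)*(-1)/(53*12) = 4244 - 1*1/212 = 4244 - 1/212 = 899727/212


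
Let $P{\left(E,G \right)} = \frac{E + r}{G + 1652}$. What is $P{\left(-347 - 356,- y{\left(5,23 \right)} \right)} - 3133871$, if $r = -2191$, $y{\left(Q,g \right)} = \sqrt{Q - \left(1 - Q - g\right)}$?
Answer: $- \frac{1069070547325}{341134} - \frac{1447 \sqrt{2}}{341134} \approx -3.1339 \cdot 10^{6}$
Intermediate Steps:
$y{\left(Q,g \right)} = \sqrt{-1 + g + 2 Q}$ ($y{\left(Q,g \right)} = \sqrt{Q + \left(-1 + Q + g\right)} = \sqrt{-1 + g + 2 Q}$)
$P{\left(E,G \right)} = \frac{-2191 + E}{1652 + G}$ ($P{\left(E,G \right)} = \frac{E - 2191}{G + 1652} = \frac{-2191 + E}{1652 + G}$)
$P{\left(-347 - 356,- y{\left(5,23 \right)} \right)} - 3133871 = \frac{-2191 - 703}{1652 - \sqrt{-1 + 23 + 2 \cdot 5}} - 3133871 = \frac{-2191 - 703}{1652 - \sqrt{-1 + 23 + 10}} - 3133871 = \frac{-2191 - 703}{1652 - \sqrt{32}} - 3133871 = \frac{1}{1652 - 4 \sqrt{2}} \left(-2894\right) - 3133871 = - \frac{2894}{1652 - 4 \sqrt{2}} - 3133871 = -3133871 - \frac{2894}{1652 - 4 \sqrt{2}}$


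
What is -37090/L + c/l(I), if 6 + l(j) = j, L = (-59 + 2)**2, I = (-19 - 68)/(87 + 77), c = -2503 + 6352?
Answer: -232289906/386631 ≈ -600.80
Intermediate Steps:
c = 3849
I = -87/164 ≈ -0.53049
L = 3249 (L = (-57)**2 = 3249)
l(j) = -6 + j
-37090/L + c/l(I) = -37090/3249 + 3849/(-6 - 87/164) = -37090*1/3249 + 3849/(-1071/164) = -37090/3249 + 3849*(-164/1071) = -37090/3249 - 210412/357 = -232289906/386631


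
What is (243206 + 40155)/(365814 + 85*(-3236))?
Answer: 283361/90754 ≈ 3.1223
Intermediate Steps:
(243206 + 40155)/(365814 + 85*(-3236)) = 283361/(365814 - 275060) = 283361/90754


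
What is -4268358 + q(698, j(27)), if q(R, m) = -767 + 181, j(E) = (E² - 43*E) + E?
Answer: -4268944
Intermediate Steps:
j(E) = E² - 42*E
q(R, m) = -586
-4268358 + q(698, j(27)) = -4268358 - 586 = -4268944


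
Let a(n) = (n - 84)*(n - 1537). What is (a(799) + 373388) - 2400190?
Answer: -2554472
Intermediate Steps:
a(n) = (-1537 + n)*(-84 + n) (a(n) = (-84 + n)*(-1537 + n) = (-1537 + n)*(-84 + n))
(a(799) + 373388) - 2400190 = ((129108 + 799² - 1621*799) + 373388) - 2400190 = ((129108 + 638401 - 1295179) + 373388) - 2400190 = (-527670 + 373388) - 2400190 = -154282 - 2400190 = -2554472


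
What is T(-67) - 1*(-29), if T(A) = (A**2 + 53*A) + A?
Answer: 900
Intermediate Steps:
T(A) = A**2 + 54*A
T(-67) - 1*(-29) = -67*(54 - 67) - 1*(-29) = -67*(-13) + 29 = 871 + 29 = 900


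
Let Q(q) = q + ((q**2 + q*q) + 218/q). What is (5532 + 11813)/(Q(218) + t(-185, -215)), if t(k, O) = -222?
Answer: 3469/19009 ≈ 0.18249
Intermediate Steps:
Q(q) = q + 2*q**2 + 218/q (Q(q) = q + ((q**2 + q**2) + 218/q) = q + (2*q**2 + 218/q) = q + 2*q**2 + 218/q)
(5532 + 11813)/(Q(218) + t(-185, -215)) = (5532 + 11813)/((218 + 2*218**2 + 218/218) - 222) = 17345/((218 + 2*47524 + 218*(1/218)) - 222) = 17345/((218 + 95048 + 1) - 222) = 17345/(95267 - 222) = 17345/95045 = 17345*(1/95045) = 3469/19009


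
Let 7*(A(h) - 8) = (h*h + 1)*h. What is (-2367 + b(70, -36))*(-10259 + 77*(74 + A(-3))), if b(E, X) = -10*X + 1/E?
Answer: 120118095/14 ≈ 8.5799e+6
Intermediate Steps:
A(h) = 8 + h*(1 + h²)/7 (A(h) = 8 + ((h*h + 1)*h)/7 = 8 + ((h² + 1)*h)/7 = 8 + ((1 + h²)*h)/7 = 8 + (h*(1 + h²))/7 = 8 + h*(1 + h²)/7)
b(E, X) = 1/E - 10*X
(-2367 + b(70, -36))*(-10259 + 77*(74 + A(-3))) = (-2367 + (1/70 - 10*(-36)))*(-10259 + 77*(74 + (8 + (⅐)*(-3) + (⅐)*(-3)³))) = (-2367 + (1/70 + 360))*(-10259 + 77*(74 + (8 - 3/7 + (⅐)*(-27)))) = (-2367 + 25201/70)*(-10259 + 77*(74 + (8 - 3/7 - 27/7))) = -140489*(-10259 + 77*(74 + 26/7))/70 = -140489*(-10259 + 77*(544/7))/70 = -140489*(-10259 + 5984)/70 = -140489/70*(-4275) = 120118095/14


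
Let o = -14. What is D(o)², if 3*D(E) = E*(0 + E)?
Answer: 38416/9 ≈ 4268.4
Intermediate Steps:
D(E) = E²/3 (D(E) = (E*(0 + E))/3 = (E*E)/3 = E²/3)
D(o)² = ((⅓)*(-14)²)² = ((⅓)*196)² = (196/3)² = 38416/9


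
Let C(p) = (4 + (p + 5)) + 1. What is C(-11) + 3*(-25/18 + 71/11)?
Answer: 937/66 ≈ 14.197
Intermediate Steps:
C(p) = 10 + p (C(p) = (4 + (5 + p)) + 1 = (9 + p) + 1 = 10 + p)
C(-11) + 3*(-25/18 + 71/11) = (10 - 11) + 3*(-25/18 + 71/11) = -1 + 3*(-25*1/18 + 71*(1/11)) = -1 + 3*(-25/18 + 71/11) = -1 + 3*(1003/198) = -1 + 1003/66 = 937/66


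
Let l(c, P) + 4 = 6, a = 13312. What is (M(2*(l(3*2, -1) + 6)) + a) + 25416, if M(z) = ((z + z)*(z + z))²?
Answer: 1087304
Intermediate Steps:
l(c, P) = 2 (l(c, P) = -4 + 6 = 2)
M(z) = 16*z⁴ (M(z) = ((2*z)*(2*z))² = (4*z²)² = 16*z⁴)
(M(2*(l(3*2, -1) + 6)) + a) + 25416 = (16*(2*(2 + 6))⁴ + 13312) + 25416 = (16*(2*8)⁴ + 13312) + 25416 = (16*16⁴ + 13312) + 25416 = (16*65536 + 13312) + 25416 = (1048576 + 13312) + 25416 = 1061888 + 25416 = 1087304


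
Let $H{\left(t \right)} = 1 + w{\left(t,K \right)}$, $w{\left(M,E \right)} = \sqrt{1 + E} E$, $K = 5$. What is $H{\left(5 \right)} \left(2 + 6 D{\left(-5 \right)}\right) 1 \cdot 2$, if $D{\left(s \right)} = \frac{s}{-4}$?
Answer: $19 + 95 \sqrt{6} \approx 251.7$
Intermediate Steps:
$w{\left(M,E \right)} = E \sqrt{1 + E}$
$D{\left(s \right)} = - \frac{s}{4}$ ($D{\left(s \right)} = s \left(- \frac{1}{4}\right) = - \frac{s}{4}$)
$H{\left(t \right)} = 1 + 5 \sqrt{6}$ ($H{\left(t \right)} = 1 + 5 \sqrt{1 + 5} = 1 + 5 \sqrt{6}$)
$H{\left(5 \right)} \left(2 + 6 D{\left(-5 \right)}\right) 1 \cdot 2 = \left(1 + 5 \sqrt{6}\right) \left(2 + 6 \left(\left(- \frac{1}{4}\right) \left(-5\right)\right)\right) 1 \cdot 2 = \left(1 + 5 \sqrt{6}\right) \left(2 + 6 \cdot \frac{5}{4}\right) 2 = \left(1 + 5 \sqrt{6}\right) \left(2 + \frac{15}{2}\right) 2 = \left(1 + 5 \sqrt{6}\right) \frac{19}{2} \cdot 2 = \left(\frac{19}{2} + \frac{95 \sqrt{6}}{2}\right) 2 = 19 + 95 \sqrt{6}$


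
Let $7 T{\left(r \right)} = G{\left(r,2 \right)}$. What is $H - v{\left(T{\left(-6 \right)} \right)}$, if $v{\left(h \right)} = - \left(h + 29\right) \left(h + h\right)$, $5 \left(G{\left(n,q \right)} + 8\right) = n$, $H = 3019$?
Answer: $\frac{3609127}{1225} \approx 2946.2$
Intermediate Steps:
$G{\left(n,q \right)} = -8 + \frac{n}{5}$
$T{\left(r \right)} = - \frac{8}{7} + \frac{r}{35}$ ($T{\left(r \right)} = \frac{-8 + \frac{r}{5}}{7} = - \frac{8}{7} + \frac{r}{35}$)
$v{\left(h \right)} = - 2 h \left(29 + h\right)$ ($v{\left(h \right)} = - \left(29 + h\right) 2 h = - 2 h \left(29 + h\right)$)
$H - v{\left(T{\left(-6 \right)} \right)} = 3019 - - 2 \left(- \frac{8}{7} + \frac{1}{35} \left(-6\right)\right) \left(29 + \left(- \frac{8}{7} + \frac{1}{35} \left(-6\right)\right)\right) = 3019 - - 2 \left(- \frac{8}{7} - \frac{6}{35}\right) \left(29 - \frac{46}{35}\right) = 3019 - \left(-2\right) \left(- \frac{46}{35}\right) \left(29 - \frac{46}{35}\right) = 3019 - \left(-2\right) \left(- \frac{46}{35}\right) \frac{969}{35} = 3019 - \frac{89148}{1225} = \frac{3609127}{1225}$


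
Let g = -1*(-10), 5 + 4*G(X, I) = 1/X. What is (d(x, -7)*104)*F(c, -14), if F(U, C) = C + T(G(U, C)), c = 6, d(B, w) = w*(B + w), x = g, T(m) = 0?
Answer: 30576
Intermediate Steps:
G(X, I) = -5/4 + 1/(4*X)
g = 10
x = 10
F(U, C) = C (F(U, C) = C + 0 = C)
(d(x, -7)*104)*F(c, -14) = (-7*(10 - 7)*104)*(-14) = (-7*3*104)*(-14) = -21*104*(-14) = -2184*(-14) = 30576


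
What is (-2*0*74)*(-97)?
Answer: 0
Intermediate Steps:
(-2*0*74)*(-97) = (0*74)*(-97) = 0*(-97) = 0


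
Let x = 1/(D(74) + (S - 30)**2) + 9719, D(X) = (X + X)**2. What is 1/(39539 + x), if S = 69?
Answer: 23425/1153868651 ≈ 2.0301e-5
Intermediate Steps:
D(X) = 4*X**2 (D(X) = (2*X)**2 = 4*X**2)
x = 227667576/23425 (x = 1/(4*74**2 + (69 - 30)**2) + 9719 = 1/(4*5476 + 39**2) + 9719 = 1/(21904 + 1521) + 9719 = 1/23425 + 9719 = 227667576/23425 ≈ 9719.0)
1/(39539 + x) = 1/(39539 + 227667576/23425) = 1/(1153868651/23425) = 23425/1153868651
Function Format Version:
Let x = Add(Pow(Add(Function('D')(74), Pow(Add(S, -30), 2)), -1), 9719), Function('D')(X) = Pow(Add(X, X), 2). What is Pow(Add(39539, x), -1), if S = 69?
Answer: Rational(23425, 1153868651) ≈ 2.0301e-5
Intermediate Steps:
Function('D')(X) = Mul(4, Pow(X, 2)) (Function('D')(X) = Pow(Mul(2, X), 2) = Mul(4, Pow(X, 2)))
x = Rational(227667576, 23425) (x = Add(Pow(Add(Mul(4, Pow(74, 2)), Pow(Add(69, -30), 2)), -1), 9719) = Add(Pow(Add(Mul(4, 5476), Pow(39, 2)), -1), 9719) = Add(Pow(Add(21904, 1521), -1), 9719) = Add(Pow(23425, -1), 9719) = Add(Rational(1, 23425), 9719) = Rational(227667576, 23425) ≈ 9719.0)
Pow(Add(39539, x), -1) = Pow(Add(39539, Rational(227667576, 23425)), -1) = Pow(Rational(1153868651, 23425), -1) = Rational(23425, 1153868651)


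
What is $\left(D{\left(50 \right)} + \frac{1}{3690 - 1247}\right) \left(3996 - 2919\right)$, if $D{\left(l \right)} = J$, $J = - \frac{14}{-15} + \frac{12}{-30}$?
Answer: $\frac{7021681}{12215} \approx 574.84$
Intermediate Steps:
$J = \frac{8}{15}$ ($J = \left(-14\right) \left(- \frac{1}{15}\right) + 12 \left(- \frac{1}{30}\right) = \frac{14}{15} - \frac{2}{5} = \frac{8}{15} \approx 0.53333$)
$D{\left(l \right)} = \frac{8}{15}$
$\left(D{\left(50 \right)} + \frac{1}{3690 - 1247}\right) \left(3996 - 2919\right) = \left(\frac{8}{15} + \frac{1}{3690 - 1247}\right) \left(3996 - 2919\right) = \left(\frac{8}{15} + \frac{1}{2443}\right) 1077 = \frac{19559}{36645} \cdot 1077 = \frac{7021681}{12215}$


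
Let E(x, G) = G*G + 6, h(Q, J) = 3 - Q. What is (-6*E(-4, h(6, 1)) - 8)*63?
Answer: -6174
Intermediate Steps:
E(x, G) = 6 + G² (E(x, G) = G² + 6 = 6 + G²)
(-6*E(-4, h(6, 1)) - 8)*63 = (-6*(6 + (3 - 1*6)²) - 8)*63 = (-6*(6 + (3 - 6)²) - 8)*63 = (-6*(6 + (-3)²) - 8)*63 = (-6*(6 + 9) - 8)*63 = (-6*15 - 8)*63 = (-90 - 8)*63 = -98*63 = -6174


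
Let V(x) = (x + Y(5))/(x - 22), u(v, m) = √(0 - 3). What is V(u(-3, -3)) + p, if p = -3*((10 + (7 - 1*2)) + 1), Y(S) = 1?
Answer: -23395/487 - 23*I*√3/487 ≈ -48.039 - 0.081801*I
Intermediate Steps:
u(v, m) = I*√3 (u(v, m) = √(-3) = I*√3)
V(x) = (1 + x)/(-22 + x) (V(x) = (x + 1)/(x - 22) = (1 + x)/(-22 + x))
p = -48 (p = -3*((10 + (7 - 2)) + 1) = -3*((10 + 5) + 1) = -3*(15 + 1) = -3*16 = -48)
V(u(-3, -3)) + p = (1 + I*√3)/(-22 + I*√3) - 48 = -48 + (1 + I*√3)/(-22 + I*√3)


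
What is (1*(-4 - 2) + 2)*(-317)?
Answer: 1268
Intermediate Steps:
(1*(-4 - 2) + 2)*(-317) = (1*(-6) + 2)*(-317) = (-6 + 2)*(-317) = -4*(-317) = 1268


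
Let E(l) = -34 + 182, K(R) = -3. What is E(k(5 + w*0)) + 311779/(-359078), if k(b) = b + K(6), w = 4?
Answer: 1821785/12382 ≈ 147.13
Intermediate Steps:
k(b) = -3 + b (k(b) = b - 3 = -3 + b)
E(l) = 148
E(k(5 + w*0)) + 311779/(-359078) = 148 + 311779/(-359078) = 148 + 311779*(-1/359078) = 148 - 10751/12382 = 1821785/12382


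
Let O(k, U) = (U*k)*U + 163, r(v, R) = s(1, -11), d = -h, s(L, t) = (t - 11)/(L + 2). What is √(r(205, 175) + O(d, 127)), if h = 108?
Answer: I*√15675987/3 ≈ 1319.8*I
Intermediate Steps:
s(L, t) = (-11 + t)/(2 + L)
d = -108 (d = -1*108 = -108)
r(v, R) = -22/3 (r(v, R) = (-11 - 11)/(2 + 1) = -22/3)
O(k, U) = 163 + k*U² (O(k, U) = k*U² + 163 = 163 + k*U²)
√(r(205, 175) + O(d, 127)) = √(-22/3 + (163 - 108*127²)) = √(-22/3 + (163 - 108*16129)) = √(-22/3 + (163 - 1741932)) = √(-22/3 - 1741769) = √(-5225329/3) = I*√15675987/3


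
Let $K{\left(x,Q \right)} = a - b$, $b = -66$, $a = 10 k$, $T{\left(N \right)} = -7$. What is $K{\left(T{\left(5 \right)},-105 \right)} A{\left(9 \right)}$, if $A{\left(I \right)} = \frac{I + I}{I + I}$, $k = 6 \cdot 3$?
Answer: $246$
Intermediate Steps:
$k = 18$
$a = 180$ ($a = 10 \cdot 18 = 180$)
$K{\left(x,Q \right)} = 246$ ($K{\left(x,Q \right)} = 180 - -66 = 180 + 66 = 246$)
$A{\left(I \right)} = 1$ ($A{\left(I \right)} = \frac{2 I}{2 I} = 2 I \frac{1}{2 I} = 1$)
$K{\left(T{\left(5 \right)},-105 \right)} A{\left(9 \right)} = 246 \cdot 1 = 246$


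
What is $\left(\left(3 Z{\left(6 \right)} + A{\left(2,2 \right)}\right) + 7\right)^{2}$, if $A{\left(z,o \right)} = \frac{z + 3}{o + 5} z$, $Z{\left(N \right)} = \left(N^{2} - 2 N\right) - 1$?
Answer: $\frac{293764}{49} \approx 5995.2$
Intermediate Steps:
$Z{\left(N \right)} = -1 + N^{2} - 2 N$
$A{\left(z,o \right)} = \frac{z \left(3 + z\right)}{5 + o}$ ($A{\left(z,o \right)} = \frac{3 + z}{5 + o} z = \frac{z \left(3 + z\right)}{5 + o}$)
$\left(\left(3 Z{\left(6 \right)} + A{\left(2,2 \right)}\right) + 7\right)^{2} = \left(\left(3 \left(-1 + 6^{2} - 12\right) + \frac{2 \left(3 + 2\right)}{5 + 2}\right) + 7\right)^{2} = \left(\left(3 \left(-1 + 36 - 12\right) + 2 \cdot \frac{1}{7} \cdot 5\right) + 7\right)^{2} = \left(\left(3 \cdot 23 + 2 \cdot \frac{1}{7} \cdot 5\right) + 7\right)^{2} = \left(\left(69 + \frac{10}{7}\right) + 7\right)^{2} = \left(\frac{493}{7} + 7\right)^{2} = \left(\frac{542}{7}\right)^{2} = \frac{293764}{49}$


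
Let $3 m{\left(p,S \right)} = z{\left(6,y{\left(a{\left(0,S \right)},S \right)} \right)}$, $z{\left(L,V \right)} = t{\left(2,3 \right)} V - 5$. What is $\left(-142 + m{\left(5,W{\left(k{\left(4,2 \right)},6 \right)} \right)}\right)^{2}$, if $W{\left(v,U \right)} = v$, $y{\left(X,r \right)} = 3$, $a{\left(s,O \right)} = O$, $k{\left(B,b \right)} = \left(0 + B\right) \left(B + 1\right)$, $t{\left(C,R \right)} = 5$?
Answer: $\frac{173056}{9} \approx 19228.0$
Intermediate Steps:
$k{\left(B,b \right)} = B \left(1 + B\right)$
$z{\left(L,V \right)} = -5 + 5 V$ ($z{\left(L,V \right)} = 5 V - 5 = -5 + 5 V$)
$m{\left(p,S \right)} = \frac{10}{3}$ ($m{\left(p,S \right)} = \frac{-5 + 5 \cdot 3}{3} = \frac{-5 + 15}{3} = \frac{1}{3} \cdot 10 = \frac{10}{3}$)
$\left(-142 + m{\left(5,W{\left(k{\left(4,2 \right)},6 \right)} \right)}\right)^{2} = \left(-142 + \frac{10}{3}\right)^{2} = \left(- \frac{416}{3}\right)^{2} = \frac{173056}{9}$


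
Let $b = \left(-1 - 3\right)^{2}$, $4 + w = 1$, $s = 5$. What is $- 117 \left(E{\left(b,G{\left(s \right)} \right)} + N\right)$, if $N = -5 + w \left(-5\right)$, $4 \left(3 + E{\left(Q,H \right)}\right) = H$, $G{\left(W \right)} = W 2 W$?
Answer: $- \frac{4563}{2} \approx -2281.5$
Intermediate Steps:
$G{\left(W \right)} = 2 W^{2}$ ($G{\left(W \right)} = 2 W W = 2 W^{2}$)
$w = -3$ ($w = -4 + 1 = -3$)
$b = 16$ ($b = \left(-4\right)^{2} = 16$)
$E{\left(Q,H \right)} = -3 + \frac{H}{4}$
$N = 10$ ($N = -5 - -15 = -5 + 15 = 10$)
$- 117 \left(E{\left(b,G{\left(s \right)} \right)} + N\right) = - 117 \left(\left(-3 + \frac{2 \cdot 5^{2}}{4}\right) + 10\right) = - 117 \left(\left(-3 + \frac{2 \cdot 25}{4}\right) + 10\right) = - 117 \left(\left(-3 + \frac{1}{4} \cdot 50\right) + 10\right) = - 117 \left(\left(-3 + \frac{25}{2}\right) + 10\right) = - 117 \left(\frac{19}{2} + 10\right) = \left(-117\right) \frac{39}{2} = - \frac{4563}{2}$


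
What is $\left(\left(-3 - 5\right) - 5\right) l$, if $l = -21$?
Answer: $273$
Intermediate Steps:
$\left(\left(-3 - 5\right) - 5\right) l = \left(\left(-3 - 5\right) - 5\right) \left(-21\right) = \left(-8 - 5\right) \left(-21\right) = \left(-13\right) \left(-21\right) = 273$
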